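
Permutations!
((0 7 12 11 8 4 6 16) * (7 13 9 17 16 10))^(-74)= ((0 13 9 17 16)(4 6 10 7 12 11 8))^(-74)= (0 13 9 17 16)(4 7 8 10 11 6 12)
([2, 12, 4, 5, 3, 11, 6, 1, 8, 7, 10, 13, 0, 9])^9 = (0 1 9 11 3 2 12 7 13 5 4)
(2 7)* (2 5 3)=(2 7 5 3)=[0, 1, 7, 2, 4, 3, 6, 5]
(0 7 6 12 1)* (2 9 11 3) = (0 7 6 12 1)(2 9 11 3) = [7, 0, 9, 2, 4, 5, 12, 6, 8, 11, 10, 3, 1]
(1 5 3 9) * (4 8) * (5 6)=(1 6 5 3 9)(4 8)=[0, 6, 2, 9, 8, 3, 5, 7, 4, 1]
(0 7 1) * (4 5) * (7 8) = (0 8 7 1)(4 5) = [8, 0, 2, 3, 5, 4, 6, 1, 7]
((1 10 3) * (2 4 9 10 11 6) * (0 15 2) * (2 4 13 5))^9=(15)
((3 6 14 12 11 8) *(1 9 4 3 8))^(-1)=((1 9 4 3 6 14 12 11))^(-1)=(1 11 12 14 6 3 4 9)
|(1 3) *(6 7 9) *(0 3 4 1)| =6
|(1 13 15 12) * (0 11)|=4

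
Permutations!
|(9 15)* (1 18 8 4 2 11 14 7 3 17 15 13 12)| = 14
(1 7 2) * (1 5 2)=(1 7)(2 5)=[0, 7, 5, 3, 4, 2, 6, 1]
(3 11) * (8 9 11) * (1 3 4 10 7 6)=(1 3 8 9 11 4 10 7 6)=[0, 3, 2, 8, 10, 5, 1, 6, 9, 11, 7, 4]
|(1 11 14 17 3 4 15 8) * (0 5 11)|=10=|(0 5 11 14 17 3 4 15 8 1)|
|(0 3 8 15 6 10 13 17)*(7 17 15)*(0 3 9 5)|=12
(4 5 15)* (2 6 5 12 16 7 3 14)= (2 6 5 15 4 12 16 7 3 14)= [0, 1, 6, 14, 12, 15, 5, 3, 8, 9, 10, 11, 16, 13, 2, 4, 7]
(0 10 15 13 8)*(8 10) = (0 8)(10 15 13) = [8, 1, 2, 3, 4, 5, 6, 7, 0, 9, 15, 11, 12, 10, 14, 13]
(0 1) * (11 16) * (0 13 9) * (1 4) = (0 4 1 13 9)(11 16) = [4, 13, 2, 3, 1, 5, 6, 7, 8, 0, 10, 16, 12, 9, 14, 15, 11]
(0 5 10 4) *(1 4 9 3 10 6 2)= (0 5 6 2 1 4)(3 10 9)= [5, 4, 1, 10, 0, 6, 2, 7, 8, 3, 9]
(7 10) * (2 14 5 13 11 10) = (2 14 5 13 11 10 7) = [0, 1, 14, 3, 4, 13, 6, 2, 8, 9, 7, 10, 12, 11, 5]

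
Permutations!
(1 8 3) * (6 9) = [0, 8, 2, 1, 4, 5, 9, 7, 3, 6] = (1 8 3)(6 9)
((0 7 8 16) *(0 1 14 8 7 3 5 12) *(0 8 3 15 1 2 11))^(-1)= (0 11 2 16 8 12 5 3 14 1 15)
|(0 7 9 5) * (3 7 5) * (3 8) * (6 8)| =|(0 5)(3 7 9 6 8)| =10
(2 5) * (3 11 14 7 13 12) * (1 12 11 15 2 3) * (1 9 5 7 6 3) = (1 12 9 5)(2 7 13 11 14 6 3 15) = [0, 12, 7, 15, 4, 1, 3, 13, 8, 5, 10, 14, 9, 11, 6, 2]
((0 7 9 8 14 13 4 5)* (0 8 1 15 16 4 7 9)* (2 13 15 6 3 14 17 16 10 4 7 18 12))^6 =(0 15 16 3 8 1 4)(2 18)(5 9 10 7 14 17 6)(12 13)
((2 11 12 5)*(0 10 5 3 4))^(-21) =(0 2 3 10 11 4 5 12) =((0 10 5 2 11 12 3 4))^(-21)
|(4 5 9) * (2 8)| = |(2 8)(4 5 9)| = 6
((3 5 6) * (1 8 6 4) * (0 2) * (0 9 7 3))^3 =(0 7 4 6 9 5 8 2 3 1)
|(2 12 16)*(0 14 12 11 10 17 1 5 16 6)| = 28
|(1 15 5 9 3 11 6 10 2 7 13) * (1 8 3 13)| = |(1 15 5 9 13 8 3 11 6 10 2 7)| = 12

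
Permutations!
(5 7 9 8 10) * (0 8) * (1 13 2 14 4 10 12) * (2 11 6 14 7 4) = (0 8 12 1 13 11 6 14 2 7 9)(4 10 5) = [8, 13, 7, 3, 10, 4, 14, 9, 12, 0, 5, 6, 1, 11, 2]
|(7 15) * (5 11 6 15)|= 5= |(5 11 6 15 7)|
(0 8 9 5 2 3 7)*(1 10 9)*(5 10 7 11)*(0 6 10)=(0 8 1 7 6 10 9)(2 3 11 5)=[8, 7, 3, 11, 4, 2, 10, 6, 1, 0, 9, 5]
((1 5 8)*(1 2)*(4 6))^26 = ((1 5 8 2)(4 6))^26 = (1 8)(2 5)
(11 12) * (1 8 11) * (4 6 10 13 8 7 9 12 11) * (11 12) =(1 7 9 11 12)(4 6 10 13 8) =[0, 7, 2, 3, 6, 5, 10, 9, 4, 11, 13, 12, 1, 8]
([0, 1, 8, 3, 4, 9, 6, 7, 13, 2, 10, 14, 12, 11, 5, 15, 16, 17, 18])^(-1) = [0, 1, 9, 3, 4, 14, 6, 7, 2, 5, 10, 13, 12, 8, 11, 15, 16, 17, 18]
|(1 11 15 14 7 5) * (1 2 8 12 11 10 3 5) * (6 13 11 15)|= 30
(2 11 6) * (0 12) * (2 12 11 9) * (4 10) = [11, 1, 9, 3, 10, 5, 12, 7, 8, 2, 4, 6, 0] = (0 11 6 12)(2 9)(4 10)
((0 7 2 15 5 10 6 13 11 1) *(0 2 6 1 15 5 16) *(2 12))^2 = (0 6 11 16 7 13 15)(1 2 10 12 5)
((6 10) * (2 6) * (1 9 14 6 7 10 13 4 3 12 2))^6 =(1 3 9 12 14 2 6 7 13 10 4) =((1 9 14 6 13 4 3 12 2 7 10))^6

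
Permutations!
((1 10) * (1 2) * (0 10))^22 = (0 2)(1 10)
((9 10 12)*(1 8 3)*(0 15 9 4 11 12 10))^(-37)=(0 9 15)(1 3 8)(4 12 11)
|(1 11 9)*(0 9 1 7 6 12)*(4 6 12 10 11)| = 20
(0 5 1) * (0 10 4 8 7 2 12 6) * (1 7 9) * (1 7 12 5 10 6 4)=[10, 6, 5, 3, 8, 12, 0, 2, 9, 7, 1, 11, 4]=(0 10 1 6)(2 5 12 4 8 9 7)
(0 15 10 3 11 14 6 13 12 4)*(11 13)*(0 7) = [15, 1, 2, 13, 7, 5, 11, 0, 8, 9, 3, 14, 4, 12, 6, 10] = (0 15 10 3 13 12 4 7)(6 11 14)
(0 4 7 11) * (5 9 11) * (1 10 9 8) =(0 4 7 5 8 1 10 9 11) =[4, 10, 2, 3, 7, 8, 6, 5, 1, 11, 9, 0]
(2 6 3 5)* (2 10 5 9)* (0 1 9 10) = (0 1 9 2 6 3 10 5) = [1, 9, 6, 10, 4, 0, 3, 7, 8, 2, 5]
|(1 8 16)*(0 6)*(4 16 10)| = |(0 6)(1 8 10 4 16)| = 10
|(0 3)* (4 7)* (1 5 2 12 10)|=|(0 3)(1 5 2 12 10)(4 7)|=10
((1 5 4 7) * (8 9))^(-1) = ((1 5 4 7)(8 9))^(-1) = (1 7 4 5)(8 9)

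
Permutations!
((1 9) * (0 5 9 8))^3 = ((0 5 9 1 8))^3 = (0 1 5 8 9)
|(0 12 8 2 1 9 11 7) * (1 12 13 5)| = |(0 13 5 1 9 11 7)(2 12 8)| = 21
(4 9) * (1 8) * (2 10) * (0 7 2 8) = (0 7 2 10 8 1)(4 9) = [7, 0, 10, 3, 9, 5, 6, 2, 1, 4, 8]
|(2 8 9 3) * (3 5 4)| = 6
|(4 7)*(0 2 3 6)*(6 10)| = 10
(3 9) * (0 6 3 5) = (0 6 3 9 5) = [6, 1, 2, 9, 4, 0, 3, 7, 8, 5]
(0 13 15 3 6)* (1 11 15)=[13, 11, 2, 6, 4, 5, 0, 7, 8, 9, 10, 15, 12, 1, 14, 3]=(0 13 1 11 15 3 6)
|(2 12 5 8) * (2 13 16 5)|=4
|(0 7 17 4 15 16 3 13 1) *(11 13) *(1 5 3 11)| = |(0 7 17 4 15 16 11 13 5 3 1)| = 11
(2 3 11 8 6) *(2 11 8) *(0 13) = (0 13)(2 3 8 6 11) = [13, 1, 3, 8, 4, 5, 11, 7, 6, 9, 10, 2, 12, 0]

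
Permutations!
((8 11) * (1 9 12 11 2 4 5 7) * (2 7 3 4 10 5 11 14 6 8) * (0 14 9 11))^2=((0 14 6 8 7 1 11 2 10 5 3 4)(9 12))^2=(0 6 7 11 10 3)(1 2 5 4 14 8)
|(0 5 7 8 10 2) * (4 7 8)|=|(0 5 8 10 2)(4 7)|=10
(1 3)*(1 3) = (3) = [0, 1, 2, 3]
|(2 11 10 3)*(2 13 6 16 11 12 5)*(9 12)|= 12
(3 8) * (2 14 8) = (2 14 8 3) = [0, 1, 14, 2, 4, 5, 6, 7, 3, 9, 10, 11, 12, 13, 8]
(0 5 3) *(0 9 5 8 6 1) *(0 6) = [8, 6, 2, 9, 4, 3, 1, 7, 0, 5] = (0 8)(1 6)(3 9 5)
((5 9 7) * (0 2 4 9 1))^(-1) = ((0 2 4 9 7 5 1))^(-1) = (0 1 5 7 9 4 2)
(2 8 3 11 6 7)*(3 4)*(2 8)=(3 11 6 7 8 4)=[0, 1, 2, 11, 3, 5, 7, 8, 4, 9, 10, 6]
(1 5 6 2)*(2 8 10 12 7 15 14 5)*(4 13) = (1 2)(4 13)(5 6 8 10 12 7 15 14) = [0, 2, 1, 3, 13, 6, 8, 15, 10, 9, 12, 11, 7, 4, 5, 14]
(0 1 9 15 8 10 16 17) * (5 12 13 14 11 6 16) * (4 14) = (0 1 9 15 8 10 5 12 13 4 14 11 6 16 17) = [1, 9, 2, 3, 14, 12, 16, 7, 10, 15, 5, 6, 13, 4, 11, 8, 17, 0]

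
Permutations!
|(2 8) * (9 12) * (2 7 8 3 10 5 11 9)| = |(2 3 10 5 11 9 12)(7 8)| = 14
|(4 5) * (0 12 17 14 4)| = 6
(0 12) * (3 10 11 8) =(0 12)(3 10 11 8) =[12, 1, 2, 10, 4, 5, 6, 7, 3, 9, 11, 8, 0]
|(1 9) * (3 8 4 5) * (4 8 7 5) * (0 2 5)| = 10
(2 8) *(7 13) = [0, 1, 8, 3, 4, 5, 6, 13, 2, 9, 10, 11, 12, 7] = (2 8)(7 13)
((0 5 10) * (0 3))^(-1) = (0 3 10 5)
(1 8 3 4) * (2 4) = (1 8 3 2 4) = [0, 8, 4, 2, 1, 5, 6, 7, 3]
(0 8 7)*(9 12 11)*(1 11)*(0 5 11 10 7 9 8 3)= [3, 10, 2, 0, 4, 11, 6, 5, 9, 12, 7, 8, 1]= (0 3)(1 10 7 5 11 8 9 12)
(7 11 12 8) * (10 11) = [0, 1, 2, 3, 4, 5, 6, 10, 7, 9, 11, 12, 8] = (7 10 11 12 8)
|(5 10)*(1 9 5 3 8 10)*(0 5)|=|(0 5 1 9)(3 8 10)|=12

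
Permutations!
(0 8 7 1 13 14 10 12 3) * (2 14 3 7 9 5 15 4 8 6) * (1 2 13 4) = [6, 4, 14, 0, 8, 15, 13, 2, 9, 5, 12, 11, 7, 3, 10, 1] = (0 6 13 3)(1 4 8 9 5 15)(2 14 10 12 7)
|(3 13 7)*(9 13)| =4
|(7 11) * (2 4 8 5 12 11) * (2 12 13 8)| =|(2 4)(5 13 8)(7 12 11)| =6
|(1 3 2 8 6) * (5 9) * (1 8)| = 6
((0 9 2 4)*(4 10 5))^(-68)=(0 5 2)(4 10 9)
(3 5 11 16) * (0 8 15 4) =[8, 1, 2, 5, 0, 11, 6, 7, 15, 9, 10, 16, 12, 13, 14, 4, 3] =(0 8 15 4)(3 5 11 16)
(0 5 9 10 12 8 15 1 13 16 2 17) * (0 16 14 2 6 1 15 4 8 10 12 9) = [5, 13, 17, 3, 8, 0, 1, 7, 4, 12, 9, 11, 10, 14, 2, 15, 6, 16] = (0 5)(1 13 14 2 17 16 6)(4 8)(9 12 10)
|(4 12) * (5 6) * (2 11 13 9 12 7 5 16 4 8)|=|(2 11 13 9 12 8)(4 7 5 6 16)|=30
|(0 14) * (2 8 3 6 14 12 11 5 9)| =|(0 12 11 5 9 2 8 3 6 14)| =10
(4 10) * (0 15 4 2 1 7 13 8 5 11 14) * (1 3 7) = (0 15 4 10 2 3 7 13 8 5 11 14) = [15, 1, 3, 7, 10, 11, 6, 13, 5, 9, 2, 14, 12, 8, 0, 4]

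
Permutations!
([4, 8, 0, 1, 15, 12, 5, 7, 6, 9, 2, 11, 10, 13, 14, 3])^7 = (0 5 3 2 6 15 10 8 4 12 1)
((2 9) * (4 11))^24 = ((2 9)(4 11))^24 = (11)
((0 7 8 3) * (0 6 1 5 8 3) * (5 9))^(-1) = ((0 7 3 6 1 9 5 8))^(-1) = (0 8 5 9 1 6 3 7)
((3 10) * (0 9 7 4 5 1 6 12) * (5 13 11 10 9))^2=(0 1 12 5 6)(3 7 13 10 9 4 11)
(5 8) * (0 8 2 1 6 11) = (0 8 5 2 1 6 11) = [8, 6, 1, 3, 4, 2, 11, 7, 5, 9, 10, 0]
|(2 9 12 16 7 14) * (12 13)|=7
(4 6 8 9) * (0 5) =(0 5)(4 6 8 9) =[5, 1, 2, 3, 6, 0, 8, 7, 9, 4]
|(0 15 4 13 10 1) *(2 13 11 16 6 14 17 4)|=6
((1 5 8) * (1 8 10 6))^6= (1 10)(5 6)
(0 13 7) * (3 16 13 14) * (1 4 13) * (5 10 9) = [14, 4, 2, 16, 13, 10, 6, 0, 8, 5, 9, 11, 12, 7, 3, 15, 1] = (0 14 3 16 1 4 13 7)(5 10 9)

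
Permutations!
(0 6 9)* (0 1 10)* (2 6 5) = [5, 10, 6, 3, 4, 2, 9, 7, 8, 1, 0] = (0 5 2 6 9 1 10)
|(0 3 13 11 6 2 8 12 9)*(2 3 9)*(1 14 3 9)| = |(0 1 14 3 13 11 6 9)(2 8 12)| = 24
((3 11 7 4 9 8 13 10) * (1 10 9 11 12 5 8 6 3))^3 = (1 10)(3 8 6 5 9 12 13)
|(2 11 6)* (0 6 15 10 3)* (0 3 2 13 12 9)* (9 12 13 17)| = 4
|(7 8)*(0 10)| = |(0 10)(7 8)| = 2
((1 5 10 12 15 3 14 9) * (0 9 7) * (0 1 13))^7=((0 9 13)(1 5 10 12 15 3 14 7))^7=(0 9 13)(1 7 14 3 15 12 10 5)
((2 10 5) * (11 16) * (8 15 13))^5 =(2 5 10)(8 13 15)(11 16)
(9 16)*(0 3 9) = (0 3 9 16) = [3, 1, 2, 9, 4, 5, 6, 7, 8, 16, 10, 11, 12, 13, 14, 15, 0]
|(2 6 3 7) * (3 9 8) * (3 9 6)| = 6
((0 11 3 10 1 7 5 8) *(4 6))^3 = ((0 11 3 10 1 7 5 8)(4 6))^3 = (0 10 5 11 1 8 3 7)(4 6)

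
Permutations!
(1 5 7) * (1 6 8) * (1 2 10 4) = [0, 5, 10, 3, 1, 7, 8, 6, 2, 9, 4] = (1 5 7 6 8 2 10 4)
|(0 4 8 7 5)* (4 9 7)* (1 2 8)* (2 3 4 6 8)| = 12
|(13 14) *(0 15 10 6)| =4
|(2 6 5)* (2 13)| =|(2 6 5 13)| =4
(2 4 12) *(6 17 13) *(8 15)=(2 4 12)(6 17 13)(8 15)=[0, 1, 4, 3, 12, 5, 17, 7, 15, 9, 10, 11, 2, 6, 14, 8, 16, 13]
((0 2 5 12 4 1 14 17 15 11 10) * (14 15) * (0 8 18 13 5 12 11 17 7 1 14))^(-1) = ((0 2 12 4 14 7 1 15 17)(5 11 10 8 18 13))^(-1) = (0 17 15 1 7 14 4 12 2)(5 13 18 8 10 11)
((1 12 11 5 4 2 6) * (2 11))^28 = (12)(4 11 5) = ((1 12 2 6)(4 11 5))^28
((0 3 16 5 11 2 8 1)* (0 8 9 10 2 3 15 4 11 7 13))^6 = (0 5 11)(3 15 7)(4 13 16)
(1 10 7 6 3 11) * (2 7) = [0, 10, 7, 11, 4, 5, 3, 6, 8, 9, 2, 1] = (1 10 2 7 6 3 11)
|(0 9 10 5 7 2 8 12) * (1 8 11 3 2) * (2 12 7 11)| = 21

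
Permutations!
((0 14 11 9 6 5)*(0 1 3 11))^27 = ((0 14)(1 3 11 9 6 5))^27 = (0 14)(1 9)(3 6)(5 11)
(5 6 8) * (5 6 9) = (5 9)(6 8) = [0, 1, 2, 3, 4, 9, 8, 7, 6, 5]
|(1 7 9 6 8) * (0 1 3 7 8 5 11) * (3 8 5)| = |(0 1 5 11)(3 7 9 6)| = 4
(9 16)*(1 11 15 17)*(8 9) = [0, 11, 2, 3, 4, 5, 6, 7, 9, 16, 10, 15, 12, 13, 14, 17, 8, 1] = (1 11 15 17)(8 9 16)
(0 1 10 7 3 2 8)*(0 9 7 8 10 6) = (0 1 6)(2 10 8 9 7 3) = [1, 6, 10, 2, 4, 5, 0, 3, 9, 7, 8]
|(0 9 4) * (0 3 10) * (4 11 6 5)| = 8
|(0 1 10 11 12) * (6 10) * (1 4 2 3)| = |(0 4 2 3 1 6 10 11 12)| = 9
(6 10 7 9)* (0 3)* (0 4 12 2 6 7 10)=(0 3 4 12 2 6)(7 9)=[3, 1, 6, 4, 12, 5, 0, 9, 8, 7, 10, 11, 2]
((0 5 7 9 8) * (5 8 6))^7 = (0 8)(5 6 9 7)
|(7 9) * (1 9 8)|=4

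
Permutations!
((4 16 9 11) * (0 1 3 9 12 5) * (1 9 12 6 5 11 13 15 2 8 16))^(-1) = ((0 9 13 15 2 8 16 6 5)(1 3 12 11 4))^(-1) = (0 5 6 16 8 2 15 13 9)(1 4 11 12 3)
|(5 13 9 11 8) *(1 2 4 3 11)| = 9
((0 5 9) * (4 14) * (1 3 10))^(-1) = ((0 5 9)(1 3 10)(4 14))^(-1) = (0 9 5)(1 10 3)(4 14)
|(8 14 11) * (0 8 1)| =5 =|(0 8 14 11 1)|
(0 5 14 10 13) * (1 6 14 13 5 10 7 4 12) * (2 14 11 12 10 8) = (0 8 2 14 7 4 10 5 13)(1 6 11 12) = [8, 6, 14, 3, 10, 13, 11, 4, 2, 9, 5, 12, 1, 0, 7]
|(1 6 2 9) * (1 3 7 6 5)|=10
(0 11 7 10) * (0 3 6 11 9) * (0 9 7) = (0 7 10 3 6 11) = [7, 1, 2, 6, 4, 5, 11, 10, 8, 9, 3, 0]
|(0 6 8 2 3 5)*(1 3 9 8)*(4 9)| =|(0 6 1 3 5)(2 4 9 8)| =20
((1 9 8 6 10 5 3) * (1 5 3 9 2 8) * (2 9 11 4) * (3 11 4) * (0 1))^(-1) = ((0 1 9)(2 8 6 10 11 3 5 4))^(-1) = (0 9 1)(2 4 5 3 11 10 6 8)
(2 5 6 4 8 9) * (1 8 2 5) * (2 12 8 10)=(1 10 2)(4 12 8 9 5 6)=[0, 10, 1, 3, 12, 6, 4, 7, 9, 5, 2, 11, 8]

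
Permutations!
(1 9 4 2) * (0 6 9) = (0 6 9 4 2 1) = [6, 0, 1, 3, 2, 5, 9, 7, 8, 4]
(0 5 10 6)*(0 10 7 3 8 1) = (0 5 7 3 8 1)(6 10) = [5, 0, 2, 8, 4, 7, 10, 3, 1, 9, 6]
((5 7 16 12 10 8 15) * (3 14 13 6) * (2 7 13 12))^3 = (16)(3 10 5)(6 12 15)(8 13 14)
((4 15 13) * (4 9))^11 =(4 9 13 15)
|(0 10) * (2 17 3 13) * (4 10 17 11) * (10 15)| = |(0 17 3 13 2 11 4 15 10)| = 9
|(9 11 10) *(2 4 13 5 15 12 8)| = |(2 4 13 5 15 12 8)(9 11 10)| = 21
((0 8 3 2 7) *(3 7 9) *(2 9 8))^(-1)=(0 7 8 2)(3 9)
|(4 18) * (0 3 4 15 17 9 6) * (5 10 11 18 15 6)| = 11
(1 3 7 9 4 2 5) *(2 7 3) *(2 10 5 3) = (1 10 5)(2 3)(4 7 9) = [0, 10, 3, 2, 7, 1, 6, 9, 8, 4, 5]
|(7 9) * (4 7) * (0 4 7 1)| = |(0 4 1)(7 9)| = 6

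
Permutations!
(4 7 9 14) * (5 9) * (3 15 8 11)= (3 15 8 11)(4 7 5 9 14)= [0, 1, 2, 15, 7, 9, 6, 5, 11, 14, 10, 3, 12, 13, 4, 8]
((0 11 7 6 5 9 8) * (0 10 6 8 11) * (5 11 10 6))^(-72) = (11)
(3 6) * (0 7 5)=(0 7 5)(3 6)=[7, 1, 2, 6, 4, 0, 3, 5]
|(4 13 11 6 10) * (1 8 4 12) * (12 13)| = 4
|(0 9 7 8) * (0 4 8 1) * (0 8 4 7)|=6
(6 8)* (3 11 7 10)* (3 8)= (3 11 7 10 8 6)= [0, 1, 2, 11, 4, 5, 3, 10, 6, 9, 8, 7]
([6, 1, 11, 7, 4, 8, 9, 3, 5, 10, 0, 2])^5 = [6, 1, 11, 7, 4, 8, 9, 3, 5, 10, 0, 2]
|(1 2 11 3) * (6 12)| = 4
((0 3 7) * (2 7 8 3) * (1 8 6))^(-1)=((0 2 7)(1 8 3 6))^(-1)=(0 7 2)(1 6 3 8)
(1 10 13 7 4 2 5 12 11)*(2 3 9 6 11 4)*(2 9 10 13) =(1 13 7 9 6 11)(2 5 12 4 3 10) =[0, 13, 5, 10, 3, 12, 11, 9, 8, 6, 2, 1, 4, 7]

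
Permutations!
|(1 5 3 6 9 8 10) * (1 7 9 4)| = |(1 5 3 6 4)(7 9 8 10)| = 20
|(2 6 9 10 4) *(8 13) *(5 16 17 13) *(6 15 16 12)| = |(2 15 16 17 13 8 5 12 6 9 10 4)| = 12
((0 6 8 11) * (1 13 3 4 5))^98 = ((0 6 8 11)(1 13 3 4 5))^98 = (0 8)(1 4 13 5 3)(6 11)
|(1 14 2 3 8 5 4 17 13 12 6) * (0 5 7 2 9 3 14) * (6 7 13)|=24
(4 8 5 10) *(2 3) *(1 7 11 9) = (1 7 11 9)(2 3)(4 8 5 10) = [0, 7, 3, 2, 8, 10, 6, 11, 5, 1, 4, 9]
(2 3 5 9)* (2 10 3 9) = [0, 1, 9, 5, 4, 2, 6, 7, 8, 10, 3] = (2 9 10 3 5)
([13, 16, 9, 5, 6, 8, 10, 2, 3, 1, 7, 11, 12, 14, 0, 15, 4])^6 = (1 2 10 4)(6 16 9 7)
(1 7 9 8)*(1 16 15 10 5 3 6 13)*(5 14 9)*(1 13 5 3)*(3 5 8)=[0, 7, 2, 6, 4, 1, 8, 5, 16, 3, 14, 11, 12, 13, 9, 10, 15]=(1 7 5)(3 6 8 16 15 10 14 9)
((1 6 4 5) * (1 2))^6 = ((1 6 4 5 2))^6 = (1 6 4 5 2)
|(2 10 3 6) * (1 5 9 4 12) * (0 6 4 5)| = |(0 6 2 10 3 4 12 1)(5 9)| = 8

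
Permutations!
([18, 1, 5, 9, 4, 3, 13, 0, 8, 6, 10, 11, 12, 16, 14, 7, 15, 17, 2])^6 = [6, 1, 16, 7, 4, 15, 18, 9, 8, 0, 10, 11, 12, 2, 14, 3, 5, 17, 13]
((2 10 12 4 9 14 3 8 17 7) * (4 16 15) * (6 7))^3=(2 16 9 8 7 12 4 3 6 10 15 14 17)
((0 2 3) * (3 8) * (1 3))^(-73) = ((0 2 8 1 3))^(-73) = (0 8 3 2 1)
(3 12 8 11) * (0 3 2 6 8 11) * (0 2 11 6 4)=(0 3 12 6 8 2 4)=[3, 1, 4, 12, 0, 5, 8, 7, 2, 9, 10, 11, 6]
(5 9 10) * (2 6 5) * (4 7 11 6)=(2 4 7 11 6 5 9 10)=[0, 1, 4, 3, 7, 9, 5, 11, 8, 10, 2, 6]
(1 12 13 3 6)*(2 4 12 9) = (1 9 2 4 12 13 3 6) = [0, 9, 4, 6, 12, 5, 1, 7, 8, 2, 10, 11, 13, 3]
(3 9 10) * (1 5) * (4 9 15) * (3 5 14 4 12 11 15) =(1 14 4 9 10 5)(11 15 12) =[0, 14, 2, 3, 9, 1, 6, 7, 8, 10, 5, 15, 11, 13, 4, 12]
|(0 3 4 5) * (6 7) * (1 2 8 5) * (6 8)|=|(0 3 4 1 2 6 7 8 5)|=9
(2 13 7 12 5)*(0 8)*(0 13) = [8, 1, 0, 3, 4, 2, 6, 12, 13, 9, 10, 11, 5, 7] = (0 8 13 7 12 5 2)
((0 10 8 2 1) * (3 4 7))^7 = ((0 10 8 2 1)(3 4 7))^7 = (0 8 1 10 2)(3 4 7)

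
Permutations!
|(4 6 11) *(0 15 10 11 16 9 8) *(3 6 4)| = 9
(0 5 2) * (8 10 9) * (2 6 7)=(0 5 6 7 2)(8 10 9)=[5, 1, 0, 3, 4, 6, 7, 2, 10, 8, 9]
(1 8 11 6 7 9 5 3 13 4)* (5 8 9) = [0, 9, 2, 13, 1, 3, 7, 5, 11, 8, 10, 6, 12, 4] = (1 9 8 11 6 7 5 3 13 4)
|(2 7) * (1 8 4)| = |(1 8 4)(2 7)| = 6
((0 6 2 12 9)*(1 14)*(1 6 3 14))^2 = (0 14 2 9 3 6 12)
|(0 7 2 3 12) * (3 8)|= 6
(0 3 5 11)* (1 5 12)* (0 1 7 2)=(0 3 12 7 2)(1 5 11)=[3, 5, 0, 12, 4, 11, 6, 2, 8, 9, 10, 1, 7]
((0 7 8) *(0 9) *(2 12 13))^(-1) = ((0 7 8 9)(2 12 13))^(-1) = (0 9 8 7)(2 13 12)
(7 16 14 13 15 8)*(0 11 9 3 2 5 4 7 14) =(0 11 9 3 2 5 4 7 16)(8 14 13 15) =[11, 1, 5, 2, 7, 4, 6, 16, 14, 3, 10, 9, 12, 15, 13, 8, 0]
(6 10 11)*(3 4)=(3 4)(6 10 11)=[0, 1, 2, 4, 3, 5, 10, 7, 8, 9, 11, 6]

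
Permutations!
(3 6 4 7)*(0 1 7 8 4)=[1, 7, 2, 6, 8, 5, 0, 3, 4]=(0 1 7 3 6)(4 8)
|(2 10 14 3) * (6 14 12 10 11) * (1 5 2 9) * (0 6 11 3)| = 30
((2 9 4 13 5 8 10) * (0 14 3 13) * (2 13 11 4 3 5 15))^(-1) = (0 4 11 3 9 2 15 13 10 8 5 14)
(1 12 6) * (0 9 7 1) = (0 9 7 1 12 6) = [9, 12, 2, 3, 4, 5, 0, 1, 8, 7, 10, 11, 6]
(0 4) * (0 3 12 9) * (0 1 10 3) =(0 4)(1 10 3 12 9) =[4, 10, 2, 12, 0, 5, 6, 7, 8, 1, 3, 11, 9]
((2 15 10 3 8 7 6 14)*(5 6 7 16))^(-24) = ((2 15 10 3 8 16 5 6 14))^(-24) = (2 3 5)(6 15 8)(10 16 14)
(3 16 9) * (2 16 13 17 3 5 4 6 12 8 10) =(2 16 9 5 4 6 12 8 10)(3 13 17) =[0, 1, 16, 13, 6, 4, 12, 7, 10, 5, 2, 11, 8, 17, 14, 15, 9, 3]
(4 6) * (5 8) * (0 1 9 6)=[1, 9, 2, 3, 0, 8, 4, 7, 5, 6]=(0 1 9 6 4)(5 8)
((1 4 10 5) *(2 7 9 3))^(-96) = (10)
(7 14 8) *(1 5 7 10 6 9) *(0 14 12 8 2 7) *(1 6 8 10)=[14, 5, 7, 3, 4, 0, 9, 12, 1, 6, 8, 11, 10, 13, 2]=(0 14 2 7 12 10 8 1 5)(6 9)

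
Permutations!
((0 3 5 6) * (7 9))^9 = (0 3 5 6)(7 9)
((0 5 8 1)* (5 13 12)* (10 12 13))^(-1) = (13)(0 1 8 5 12 10) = ((13)(0 10 12 5 8 1))^(-1)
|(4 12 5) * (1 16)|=|(1 16)(4 12 5)|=6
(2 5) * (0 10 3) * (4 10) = (0 4 10 3)(2 5) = [4, 1, 5, 0, 10, 2, 6, 7, 8, 9, 3]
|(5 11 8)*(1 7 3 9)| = 12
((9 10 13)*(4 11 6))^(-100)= ((4 11 6)(9 10 13))^(-100)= (4 6 11)(9 13 10)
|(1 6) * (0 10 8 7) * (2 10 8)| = 6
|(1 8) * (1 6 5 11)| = |(1 8 6 5 11)| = 5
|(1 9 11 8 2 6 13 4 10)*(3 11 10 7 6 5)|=|(1 9 10)(2 5 3 11 8)(4 7 6 13)|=60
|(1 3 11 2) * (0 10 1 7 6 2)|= 15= |(0 10 1 3 11)(2 7 6)|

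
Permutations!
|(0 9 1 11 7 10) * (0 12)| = 7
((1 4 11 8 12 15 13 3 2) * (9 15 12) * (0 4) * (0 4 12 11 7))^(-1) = ((0 12 11 8 9 15 13 3 2 1 4 7))^(-1) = (0 7 4 1 2 3 13 15 9 8 11 12)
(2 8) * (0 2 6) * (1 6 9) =(0 2 8 9 1 6) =[2, 6, 8, 3, 4, 5, 0, 7, 9, 1]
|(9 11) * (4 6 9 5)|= 5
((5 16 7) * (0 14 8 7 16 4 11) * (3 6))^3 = (16)(0 7 11 8 4 14 5)(3 6)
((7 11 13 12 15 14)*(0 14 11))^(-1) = (0 7 14)(11 15 12 13)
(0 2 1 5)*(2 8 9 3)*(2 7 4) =(0 8 9 3 7 4 2 1 5) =[8, 5, 1, 7, 2, 0, 6, 4, 9, 3]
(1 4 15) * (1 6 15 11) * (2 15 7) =[0, 4, 15, 3, 11, 5, 7, 2, 8, 9, 10, 1, 12, 13, 14, 6] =(1 4 11)(2 15 6 7)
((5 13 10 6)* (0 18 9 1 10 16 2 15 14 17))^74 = ((0 18 9 1 10 6 5 13 16 2 15 14 17))^74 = (0 2 6 18 15 5 9 14 13 1 17 16 10)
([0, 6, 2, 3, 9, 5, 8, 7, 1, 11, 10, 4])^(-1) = [0, 8, 2, 3, 11, 5, 1, 7, 6, 4, 10, 9]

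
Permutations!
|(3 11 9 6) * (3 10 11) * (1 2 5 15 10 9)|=6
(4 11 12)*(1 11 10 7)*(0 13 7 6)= (0 13 7 1 11 12 4 10 6)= [13, 11, 2, 3, 10, 5, 0, 1, 8, 9, 6, 12, 4, 7]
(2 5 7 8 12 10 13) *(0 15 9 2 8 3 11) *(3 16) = (0 15 9 2 5 7 16 3 11)(8 12 10 13) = [15, 1, 5, 11, 4, 7, 6, 16, 12, 2, 13, 0, 10, 8, 14, 9, 3]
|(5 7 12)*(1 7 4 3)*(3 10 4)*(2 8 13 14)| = 20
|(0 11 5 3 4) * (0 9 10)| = |(0 11 5 3 4 9 10)| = 7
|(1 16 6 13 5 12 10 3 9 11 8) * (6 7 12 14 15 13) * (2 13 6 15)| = |(1 16 7 12 10 3 9 11 8)(2 13 5 14)(6 15)| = 36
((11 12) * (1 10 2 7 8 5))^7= ((1 10 2 7 8 5)(11 12))^7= (1 10 2 7 8 5)(11 12)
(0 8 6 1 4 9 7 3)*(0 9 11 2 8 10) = (0 10)(1 4 11 2 8 6)(3 9 7) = [10, 4, 8, 9, 11, 5, 1, 3, 6, 7, 0, 2]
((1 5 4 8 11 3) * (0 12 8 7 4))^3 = (0 11 5 8 1 12 3)(4 7)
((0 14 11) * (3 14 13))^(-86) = ((0 13 3 14 11))^(-86) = (0 11 14 3 13)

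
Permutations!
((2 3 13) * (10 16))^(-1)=(2 13 3)(10 16)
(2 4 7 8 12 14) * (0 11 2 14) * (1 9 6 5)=[11, 9, 4, 3, 7, 1, 5, 8, 12, 6, 10, 2, 0, 13, 14]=(14)(0 11 2 4 7 8 12)(1 9 6 5)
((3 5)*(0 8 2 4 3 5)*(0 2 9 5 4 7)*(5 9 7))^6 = (9)(2 4)(3 5)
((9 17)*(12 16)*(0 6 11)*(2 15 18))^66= (18)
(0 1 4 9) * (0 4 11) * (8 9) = [1, 11, 2, 3, 8, 5, 6, 7, 9, 4, 10, 0] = (0 1 11)(4 8 9)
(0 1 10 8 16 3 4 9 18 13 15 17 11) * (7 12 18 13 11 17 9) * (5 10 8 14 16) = (0 1 8 5 10 14 16 3 4 7 12 18 11)(9 13 15) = [1, 8, 2, 4, 7, 10, 6, 12, 5, 13, 14, 0, 18, 15, 16, 9, 3, 17, 11]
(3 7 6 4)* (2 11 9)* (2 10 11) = (3 7 6 4)(9 10 11) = [0, 1, 2, 7, 3, 5, 4, 6, 8, 10, 11, 9]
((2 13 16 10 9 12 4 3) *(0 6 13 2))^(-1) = (0 3 4 12 9 10 16 13 6)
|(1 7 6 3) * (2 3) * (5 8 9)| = 15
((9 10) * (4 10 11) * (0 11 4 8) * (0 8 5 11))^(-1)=((4 10 9)(5 11))^(-1)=(4 9 10)(5 11)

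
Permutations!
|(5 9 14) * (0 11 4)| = |(0 11 4)(5 9 14)| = 3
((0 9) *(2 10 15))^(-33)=((0 9)(2 10 15))^(-33)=(15)(0 9)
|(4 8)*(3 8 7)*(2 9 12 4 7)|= 12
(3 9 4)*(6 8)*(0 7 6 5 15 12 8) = (0 7 6)(3 9 4)(5 15 12 8) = [7, 1, 2, 9, 3, 15, 0, 6, 5, 4, 10, 11, 8, 13, 14, 12]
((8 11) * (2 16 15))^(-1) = ((2 16 15)(8 11))^(-1) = (2 15 16)(8 11)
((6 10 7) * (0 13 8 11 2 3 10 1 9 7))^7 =((0 13 8 11 2 3 10)(1 9 7 6))^7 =(13)(1 6 7 9)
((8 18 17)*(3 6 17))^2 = (3 17 18 6 8)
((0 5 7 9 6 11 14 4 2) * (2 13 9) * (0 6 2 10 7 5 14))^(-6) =(0 4 9 6)(2 11 14 13)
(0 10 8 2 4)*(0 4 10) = (2 10 8) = [0, 1, 10, 3, 4, 5, 6, 7, 2, 9, 8]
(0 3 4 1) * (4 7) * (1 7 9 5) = (0 3 9 5 1)(4 7) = [3, 0, 2, 9, 7, 1, 6, 4, 8, 5]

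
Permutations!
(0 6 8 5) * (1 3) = [6, 3, 2, 1, 4, 0, 8, 7, 5] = (0 6 8 5)(1 3)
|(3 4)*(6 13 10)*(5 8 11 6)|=6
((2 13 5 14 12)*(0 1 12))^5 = (0 5 2 1 14 13 12)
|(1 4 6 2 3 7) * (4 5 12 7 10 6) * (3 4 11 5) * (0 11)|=11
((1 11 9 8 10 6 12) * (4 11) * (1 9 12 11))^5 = ((1 4)(6 11 12 9 8 10))^5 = (1 4)(6 10 8 9 12 11)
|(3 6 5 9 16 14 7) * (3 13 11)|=|(3 6 5 9 16 14 7 13 11)|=9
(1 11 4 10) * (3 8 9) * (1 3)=(1 11 4 10 3 8 9)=[0, 11, 2, 8, 10, 5, 6, 7, 9, 1, 3, 4]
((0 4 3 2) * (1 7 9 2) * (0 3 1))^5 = (0 2 7 4 3 9 1)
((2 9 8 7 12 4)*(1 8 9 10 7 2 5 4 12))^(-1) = (12)(1 7 10 2 8)(4 5) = ((12)(1 8 2 10 7)(4 5))^(-1)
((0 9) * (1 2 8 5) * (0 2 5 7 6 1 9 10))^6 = ((0 10)(1 5 9 2 8 7 6))^6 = (10)(1 6 7 8 2 9 5)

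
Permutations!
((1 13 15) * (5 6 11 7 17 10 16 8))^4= (1 13 15)(5 17)(6 10)(7 8)(11 16)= ((1 13 15)(5 6 11 7 17 10 16 8))^4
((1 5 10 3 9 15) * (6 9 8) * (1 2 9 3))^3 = ((1 5 10)(2 9 15)(3 8 6))^3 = (15)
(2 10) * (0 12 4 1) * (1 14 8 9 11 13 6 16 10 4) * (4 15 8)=(0 12 1)(2 15 8 9 11 13 6 16 10)(4 14)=[12, 0, 15, 3, 14, 5, 16, 7, 9, 11, 2, 13, 1, 6, 4, 8, 10]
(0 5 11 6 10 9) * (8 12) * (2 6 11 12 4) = (0 5 12 8 4 2 6 10 9) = [5, 1, 6, 3, 2, 12, 10, 7, 4, 0, 9, 11, 8]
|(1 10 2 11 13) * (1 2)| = 6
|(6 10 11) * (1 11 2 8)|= 6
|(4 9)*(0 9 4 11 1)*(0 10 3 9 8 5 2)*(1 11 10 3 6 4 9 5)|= |(11)(0 8 1 3 5 2)(4 9 10 6)|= 12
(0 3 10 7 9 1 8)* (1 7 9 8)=(0 3 10 9 7 8)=[3, 1, 2, 10, 4, 5, 6, 8, 0, 7, 9]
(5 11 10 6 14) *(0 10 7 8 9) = [10, 1, 2, 3, 4, 11, 14, 8, 9, 0, 6, 7, 12, 13, 5] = (0 10 6 14 5 11 7 8 9)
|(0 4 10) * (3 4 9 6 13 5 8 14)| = 10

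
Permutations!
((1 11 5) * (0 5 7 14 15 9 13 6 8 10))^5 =(0 14 8 11 13 5 15 10 7 6 1 9)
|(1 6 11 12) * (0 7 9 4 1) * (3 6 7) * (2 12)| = 12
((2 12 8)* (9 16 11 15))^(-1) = ((2 12 8)(9 16 11 15))^(-1) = (2 8 12)(9 15 11 16)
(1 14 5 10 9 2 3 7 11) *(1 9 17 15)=(1 14 5 10 17 15)(2 3 7 11 9)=[0, 14, 3, 7, 4, 10, 6, 11, 8, 2, 17, 9, 12, 13, 5, 1, 16, 15]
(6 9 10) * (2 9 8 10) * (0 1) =(0 1)(2 9)(6 8 10) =[1, 0, 9, 3, 4, 5, 8, 7, 10, 2, 6]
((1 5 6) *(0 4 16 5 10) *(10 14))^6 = (0 14 6 16)(1 5 4 10)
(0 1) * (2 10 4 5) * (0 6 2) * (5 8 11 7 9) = (0 1 6 2 10 4 8 11 7 9 5) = [1, 6, 10, 3, 8, 0, 2, 9, 11, 5, 4, 7]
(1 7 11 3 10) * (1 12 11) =(1 7)(3 10 12 11) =[0, 7, 2, 10, 4, 5, 6, 1, 8, 9, 12, 3, 11]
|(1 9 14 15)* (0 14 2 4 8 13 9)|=20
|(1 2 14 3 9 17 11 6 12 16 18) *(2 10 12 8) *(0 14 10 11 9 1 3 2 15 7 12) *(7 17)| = 12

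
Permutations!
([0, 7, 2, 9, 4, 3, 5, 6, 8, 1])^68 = [0, 6, 2, 1, 4, 9, 3, 5, 8, 7]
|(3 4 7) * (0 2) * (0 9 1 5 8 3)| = 9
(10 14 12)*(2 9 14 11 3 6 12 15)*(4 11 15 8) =(2 9 14 8 4 11 3 6 12 10 15) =[0, 1, 9, 6, 11, 5, 12, 7, 4, 14, 15, 3, 10, 13, 8, 2]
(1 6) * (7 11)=(1 6)(7 11)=[0, 6, 2, 3, 4, 5, 1, 11, 8, 9, 10, 7]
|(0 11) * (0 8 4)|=4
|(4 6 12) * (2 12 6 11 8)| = 5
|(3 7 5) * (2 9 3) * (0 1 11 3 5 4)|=|(0 1 11 3 7 4)(2 9 5)|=6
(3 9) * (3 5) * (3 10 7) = [0, 1, 2, 9, 4, 10, 6, 3, 8, 5, 7] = (3 9 5 10 7)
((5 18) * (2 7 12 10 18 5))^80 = ((2 7 12 10 18))^80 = (18)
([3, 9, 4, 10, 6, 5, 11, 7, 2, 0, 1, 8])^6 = (0 3 10 1 9)(2 4 6 11 8)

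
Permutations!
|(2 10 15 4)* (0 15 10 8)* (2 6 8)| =5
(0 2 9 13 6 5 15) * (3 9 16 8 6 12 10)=(0 2 16 8 6 5 15)(3 9 13 12 10)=[2, 1, 16, 9, 4, 15, 5, 7, 6, 13, 3, 11, 10, 12, 14, 0, 8]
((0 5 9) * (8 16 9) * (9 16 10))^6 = (16)(0 5 8 10 9)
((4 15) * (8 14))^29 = (4 15)(8 14)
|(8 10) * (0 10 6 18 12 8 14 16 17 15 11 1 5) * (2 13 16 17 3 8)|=8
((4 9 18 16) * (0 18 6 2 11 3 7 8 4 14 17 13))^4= (0 17 16)(2 8)(3 9)(4 11)(6 7)(13 14 18)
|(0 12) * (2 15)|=|(0 12)(2 15)|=2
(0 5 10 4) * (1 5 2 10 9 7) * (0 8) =(0 2 10 4 8)(1 5 9 7) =[2, 5, 10, 3, 8, 9, 6, 1, 0, 7, 4]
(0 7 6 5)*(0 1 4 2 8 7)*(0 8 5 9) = [8, 4, 5, 3, 2, 1, 9, 6, 7, 0] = (0 8 7 6 9)(1 4 2 5)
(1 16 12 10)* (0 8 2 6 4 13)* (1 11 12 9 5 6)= (0 8 2 1 16 9 5 6 4 13)(10 11 12)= [8, 16, 1, 3, 13, 6, 4, 7, 2, 5, 11, 12, 10, 0, 14, 15, 9]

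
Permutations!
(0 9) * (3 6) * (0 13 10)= [9, 1, 2, 6, 4, 5, 3, 7, 8, 13, 0, 11, 12, 10]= (0 9 13 10)(3 6)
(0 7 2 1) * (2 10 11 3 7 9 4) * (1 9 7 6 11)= (0 7 10 1)(2 9 4)(3 6 11)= [7, 0, 9, 6, 2, 5, 11, 10, 8, 4, 1, 3]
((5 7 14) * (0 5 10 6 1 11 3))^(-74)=(0 11 6 14 5 3 1 10 7)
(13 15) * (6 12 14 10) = (6 12 14 10)(13 15) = [0, 1, 2, 3, 4, 5, 12, 7, 8, 9, 6, 11, 14, 15, 10, 13]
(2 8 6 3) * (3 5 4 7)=(2 8 6 5 4 7 3)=[0, 1, 8, 2, 7, 4, 5, 3, 6]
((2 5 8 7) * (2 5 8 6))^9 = (2 6 5 7 8)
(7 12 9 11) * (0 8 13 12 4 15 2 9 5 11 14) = (0 8 13 12 5 11 7 4 15 2 9 14) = [8, 1, 9, 3, 15, 11, 6, 4, 13, 14, 10, 7, 5, 12, 0, 2]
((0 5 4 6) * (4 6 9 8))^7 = ((0 5 6)(4 9 8))^7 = (0 5 6)(4 9 8)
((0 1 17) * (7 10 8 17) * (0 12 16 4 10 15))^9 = ((0 1 7 15)(4 10 8 17 12 16))^9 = (0 1 7 15)(4 17)(8 16)(10 12)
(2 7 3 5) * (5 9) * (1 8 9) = (1 8 9 5 2 7 3) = [0, 8, 7, 1, 4, 2, 6, 3, 9, 5]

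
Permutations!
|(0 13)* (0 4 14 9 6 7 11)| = 8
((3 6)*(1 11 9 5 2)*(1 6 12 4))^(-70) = (1 9 2 3 4 11 5 6 12)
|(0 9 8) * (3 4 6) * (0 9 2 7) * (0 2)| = 6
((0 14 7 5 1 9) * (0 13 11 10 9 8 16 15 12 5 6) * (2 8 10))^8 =(1 15 2 9 5 16 11 10 12 8 13)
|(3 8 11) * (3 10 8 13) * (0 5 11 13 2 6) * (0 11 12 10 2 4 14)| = |(0 5 12 10 8 13 3 4 14)(2 6 11)| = 9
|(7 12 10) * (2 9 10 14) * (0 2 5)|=|(0 2 9 10 7 12 14 5)|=8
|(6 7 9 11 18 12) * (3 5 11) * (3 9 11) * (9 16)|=|(3 5)(6 7 11 18 12)(9 16)|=10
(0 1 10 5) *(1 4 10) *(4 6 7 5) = [6, 1, 2, 3, 10, 0, 7, 5, 8, 9, 4] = (0 6 7 5)(4 10)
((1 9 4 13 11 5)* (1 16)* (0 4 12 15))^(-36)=((0 4 13 11 5 16 1 9 12 15))^(-36)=(0 5 12 13 1)(4 16 15 11 9)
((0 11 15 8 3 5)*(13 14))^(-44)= (0 3 15)(5 8 11)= ((0 11 15 8 3 5)(13 14))^(-44)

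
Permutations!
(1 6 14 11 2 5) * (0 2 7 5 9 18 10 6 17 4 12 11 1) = (0 2 9 18 10 6 14 1 17 4 12 11 7 5) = [2, 17, 9, 3, 12, 0, 14, 5, 8, 18, 6, 7, 11, 13, 1, 15, 16, 4, 10]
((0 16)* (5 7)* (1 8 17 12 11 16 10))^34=((0 10 1 8 17 12 11 16)(5 7))^34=(0 1 17 11)(8 12 16 10)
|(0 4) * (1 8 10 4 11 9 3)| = |(0 11 9 3 1 8 10 4)| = 8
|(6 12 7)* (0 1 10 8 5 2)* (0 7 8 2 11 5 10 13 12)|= |(0 1 13 12 8 10 2 7 6)(5 11)|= 18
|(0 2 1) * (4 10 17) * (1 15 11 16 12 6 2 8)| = |(0 8 1)(2 15 11 16 12 6)(4 10 17)| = 6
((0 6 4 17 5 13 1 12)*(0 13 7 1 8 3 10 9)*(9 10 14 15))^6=((0 6 4 17 5 7 1 12 13 8 3 14 15 9))^6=(0 1 15 5 3 4 13)(6 12 9 7 14 17 8)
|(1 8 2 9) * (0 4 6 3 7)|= 20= |(0 4 6 3 7)(1 8 2 9)|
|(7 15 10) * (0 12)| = |(0 12)(7 15 10)| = 6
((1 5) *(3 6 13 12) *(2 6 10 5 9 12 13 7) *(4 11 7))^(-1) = ((13)(1 9 12 3 10 5)(2 6 4 11 7))^(-1) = (13)(1 5 10 3 12 9)(2 7 11 4 6)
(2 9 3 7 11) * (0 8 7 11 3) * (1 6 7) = (0 8 1 6 7 3 11 2 9) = [8, 6, 9, 11, 4, 5, 7, 3, 1, 0, 10, 2]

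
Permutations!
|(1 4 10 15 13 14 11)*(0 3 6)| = |(0 3 6)(1 4 10 15 13 14 11)| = 21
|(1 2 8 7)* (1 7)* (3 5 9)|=3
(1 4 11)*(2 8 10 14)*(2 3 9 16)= (1 4 11)(2 8 10 14 3 9 16)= [0, 4, 8, 9, 11, 5, 6, 7, 10, 16, 14, 1, 12, 13, 3, 15, 2]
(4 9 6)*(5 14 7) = (4 9 6)(5 14 7) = [0, 1, 2, 3, 9, 14, 4, 5, 8, 6, 10, 11, 12, 13, 7]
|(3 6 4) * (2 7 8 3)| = 6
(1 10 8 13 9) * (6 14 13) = (1 10 8 6 14 13 9) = [0, 10, 2, 3, 4, 5, 14, 7, 6, 1, 8, 11, 12, 9, 13]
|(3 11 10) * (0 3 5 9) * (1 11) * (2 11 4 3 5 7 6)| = |(0 5 9)(1 4 3)(2 11 10 7 6)| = 15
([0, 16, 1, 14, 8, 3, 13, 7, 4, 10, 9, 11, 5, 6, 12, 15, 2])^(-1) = [0, 2, 16, 5, 8, 12, 13, 7, 4, 10, 9, 11, 14, 6, 3, 15, 1]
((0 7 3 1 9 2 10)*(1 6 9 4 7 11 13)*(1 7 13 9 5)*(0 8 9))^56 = (13)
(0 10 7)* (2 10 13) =[13, 1, 10, 3, 4, 5, 6, 0, 8, 9, 7, 11, 12, 2] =(0 13 2 10 7)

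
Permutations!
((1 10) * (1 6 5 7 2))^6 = ((1 10 6 5 7 2))^6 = (10)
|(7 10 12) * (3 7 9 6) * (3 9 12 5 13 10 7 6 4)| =|(3 6 9 4)(5 13 10)| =12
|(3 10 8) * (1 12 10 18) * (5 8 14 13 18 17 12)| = |(1 5 8 3 17 12 10 14 13 18)| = 10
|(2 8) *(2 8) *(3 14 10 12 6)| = 5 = |(3 14 10 12 6)|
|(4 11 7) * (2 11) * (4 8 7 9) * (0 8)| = |(0 8 7)(2 11 9 4)| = 12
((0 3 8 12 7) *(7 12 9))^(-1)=(12)(0 7 9 8 3)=((12)(0 3 8 9 7))^(-1)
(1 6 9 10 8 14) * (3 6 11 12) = (1 11 12 3 6 9 10 8 14) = [0, 11, 2, 6, 4, 5, 9, 7, 14, 10, 8, 12, 3, 13, 1]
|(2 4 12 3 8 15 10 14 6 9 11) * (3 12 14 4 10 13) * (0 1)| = 28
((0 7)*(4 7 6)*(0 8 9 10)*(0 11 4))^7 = (0 6)(4 7 8 9 10 11)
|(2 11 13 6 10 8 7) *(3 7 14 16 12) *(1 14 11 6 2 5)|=|(1 14 16 12 3 7 5)(2 6 10 8 11 13)|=42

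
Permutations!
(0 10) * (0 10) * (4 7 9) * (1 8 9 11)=(1 8 9 4 7 11)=[0, 8, 2, 3, 7, 5, 6, 11, 9, 4, 10, 1]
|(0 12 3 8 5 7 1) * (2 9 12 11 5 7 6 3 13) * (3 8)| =|(0 11 5 6 8 7 1)(2 9 12 13)| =28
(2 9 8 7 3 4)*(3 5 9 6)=(2 6 3 4)(5 9 8 7)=[0, 1, 6, 4, 2, 9, 3, 5, 7, 8]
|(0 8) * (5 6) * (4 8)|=6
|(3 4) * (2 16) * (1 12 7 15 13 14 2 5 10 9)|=|(1 12 7 15 13 14 2 16 5 10 9)(3 4)|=22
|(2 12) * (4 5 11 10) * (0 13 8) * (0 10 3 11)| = 6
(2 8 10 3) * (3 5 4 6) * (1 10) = (1 10 5 4 6 3 2 8) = [0, 10, 8, 2, 6, 4, 3, 7, 1, 9, 5]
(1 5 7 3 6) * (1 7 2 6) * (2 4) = (1 5 4 2 6 7 3) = [0, 5, 6, 1, 2, 4, 7, 3]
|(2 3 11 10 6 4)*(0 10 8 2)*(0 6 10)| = 4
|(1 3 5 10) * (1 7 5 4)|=3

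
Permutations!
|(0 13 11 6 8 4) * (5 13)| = |(0 5 13 11 6 8 4)| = 7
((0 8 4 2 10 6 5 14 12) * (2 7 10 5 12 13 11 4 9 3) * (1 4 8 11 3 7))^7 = (0 12 6 10 7 9 8 11)(1 4)(2 14 3 5 13)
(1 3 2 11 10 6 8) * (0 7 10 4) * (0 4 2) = (0 7 10 6 8 1 3)(2 11) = [7, 3, 11, 0, 4, 5, 8, 10, 1, 9, 6, 2]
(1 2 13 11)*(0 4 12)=(0 4 12)(1 2 13 11)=[4, 2, 13, 3, 12, 5, 6, 7, 8, 9, 10, 1, 0, 11]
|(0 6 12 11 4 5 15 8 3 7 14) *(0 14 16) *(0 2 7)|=|(0 6 12 11 4 5 15 8 3)(2 7 16)|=9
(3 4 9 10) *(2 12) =[0, 1, 12, 4, 9, 5, 6, 7, 8, 10, 3, 11, 2] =(2 12)(3 4 9 10)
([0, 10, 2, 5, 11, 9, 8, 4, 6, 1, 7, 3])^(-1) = [0, 9, 2, 11, 7, 3, 8, 10, 6, 5, 1, 4]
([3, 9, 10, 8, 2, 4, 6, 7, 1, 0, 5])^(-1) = [9, 8, 4, 0, 5, 10, 6, 7, 3, 1, 2]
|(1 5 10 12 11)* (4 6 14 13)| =20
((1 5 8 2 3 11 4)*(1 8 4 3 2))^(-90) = ((1 5 4 8)(3 11))^(-90) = (11)(1 4)(5 8)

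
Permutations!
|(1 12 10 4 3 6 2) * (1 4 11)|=|(1 12 10 11)(2 4 3 6)|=4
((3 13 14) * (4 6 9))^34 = ((3 13 14)(4 6 9))^34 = (3 13 14)(4 6 9)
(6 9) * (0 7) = [7, 1, 2, 3, 4, 5, 9, 0, 8, 6] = (0 7)(6 9)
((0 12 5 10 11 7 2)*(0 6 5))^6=((0 12)(2 6 5 10 11 7))^6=(12)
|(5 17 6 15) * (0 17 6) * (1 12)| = 6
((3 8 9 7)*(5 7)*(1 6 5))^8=(1 6 5 7 3 8 9)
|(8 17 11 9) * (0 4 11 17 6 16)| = 7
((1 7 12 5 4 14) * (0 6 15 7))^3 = ((0 6 15 7 12 5 4 14 1))^3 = (0 7 4)(1 15 5)(6 12 14)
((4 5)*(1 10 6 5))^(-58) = (1 6 4 10 5)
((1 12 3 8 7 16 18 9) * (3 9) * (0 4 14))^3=(3 16 8 18 7)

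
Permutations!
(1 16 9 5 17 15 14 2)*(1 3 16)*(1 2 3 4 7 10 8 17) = (1 2 4 7 10 8 17 15 14 3 16 9 5) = [0, 2, 4, 16, 7, 1, 6, 10, 17, 5, 8, 11, 12, 13, 3, 14, 9, 15]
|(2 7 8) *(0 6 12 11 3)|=|(0 6 12 11 3)(2 7 8)|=15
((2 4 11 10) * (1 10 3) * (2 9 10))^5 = ((1 2 4 11 3)(9 10))^5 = (11)(9 10)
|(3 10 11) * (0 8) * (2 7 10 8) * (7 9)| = 8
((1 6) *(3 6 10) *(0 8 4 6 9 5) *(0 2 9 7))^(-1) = (0 7 3 10 1 6 4 8)(2 5 9)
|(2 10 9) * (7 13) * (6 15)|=|(2 10 9)(6 15)(7 13)|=6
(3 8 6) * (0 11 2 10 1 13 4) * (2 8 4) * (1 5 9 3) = [11, 13, 10, 4, 0, 9, 1, 7, 6, 3, 5, 8, 12, 2] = (0 11 8 6 1 13 2 10 5 9 3 4)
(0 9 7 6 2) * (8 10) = [9, 1, 0, 3, 4, 5, 2, 6, 10, 7, 8] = (0 9 7 6 2)(8 10)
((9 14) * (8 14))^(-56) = ((8 14 9))^(-56) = (8 14 9)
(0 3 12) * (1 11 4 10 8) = [3, 11, 2, 12, 10, 5, 6, 7, 1, 9, 8, 4, 0] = (0 3 12)(1 11 4 10 8)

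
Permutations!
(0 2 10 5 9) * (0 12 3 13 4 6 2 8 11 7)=[8, 1, 10, 13, 6, 9, 2, 0, 11, 12, 5, 7, 3, 4]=(0 8 11 7)(2 10 5 9 12 3 13 4 6)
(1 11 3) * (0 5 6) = [5, 11, 2, 1, 4, 6, 0, 7, 8, 9, 10, 3] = (0 5 6)(1 11 3)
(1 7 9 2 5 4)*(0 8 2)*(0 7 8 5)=(0 5 4 1 8 2)(7 9)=[5, 8, 0, 3, 1, 4, 6, 9, 2, 7]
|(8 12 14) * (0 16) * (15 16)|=3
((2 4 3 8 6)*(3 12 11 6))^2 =(2 12 6 4 11)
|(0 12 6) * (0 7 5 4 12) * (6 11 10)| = 7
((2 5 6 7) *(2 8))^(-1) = (2 8 7 6 5) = ((2 5 6 7 8))^(-1)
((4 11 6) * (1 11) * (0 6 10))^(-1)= (0 10 11 1 4 6)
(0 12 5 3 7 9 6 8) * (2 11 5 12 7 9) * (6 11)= (12)(0 7 2 6 8)(3 9 11 5)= [7, 1, 6, 9, 4, 3, 8, 2, 0, 11, 10, 5, 12]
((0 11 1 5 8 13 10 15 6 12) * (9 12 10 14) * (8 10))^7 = ((0 11 1 5 10 15 6 8 13 14 9 12))^7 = (0 8 1 14 10 12 6 11 13 5 9 15)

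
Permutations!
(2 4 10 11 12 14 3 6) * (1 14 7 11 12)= [0, 14, 4, 6, 10, 5, 2, 11, 8, 9, 12, 1, 7, 13, 3]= (1 14 3 6 2 4 10 12 7 11)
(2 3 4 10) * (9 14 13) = (2 3 4 10)(9 14 13) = [0, 1, 3, 4, 10, 5, 6, 7, 8, 14, 2, 11, 12, 9, 13]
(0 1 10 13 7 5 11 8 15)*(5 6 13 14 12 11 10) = (0 1 5 10 14 12 11 8 15)(6 13 7) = [1, 5, 2, 3, 4, 10, 13, 6, 15, 9, 14, 8, 11, 7, 12, 0]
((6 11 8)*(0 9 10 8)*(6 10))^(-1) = ((0 9 6 11)(8 10))^(-1) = (0 11 6 9)(8 10)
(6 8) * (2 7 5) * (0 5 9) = (0 5 2 7 9)(6 8) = [5, 1, 7, 3, 4, 2, 8, 9, 6, 0]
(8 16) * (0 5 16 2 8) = (0 5 16)(2 8) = [5, 1, 8, 3, 4, 16, 6, 7, 2, 9, 10, 11, 12, 13, 14, 15, 0]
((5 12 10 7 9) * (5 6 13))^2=(5 10 9 13 12 7 6)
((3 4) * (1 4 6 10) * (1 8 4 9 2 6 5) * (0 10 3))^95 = ((0 10 8 4)(1 9 2 6 3 5))^95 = (0 4 8 10)(1 5 3 6 2 9)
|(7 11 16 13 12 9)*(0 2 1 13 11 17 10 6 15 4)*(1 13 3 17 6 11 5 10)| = |(0 2 13 12 9 7 6 15 4)(1 3 17)(5 10 11 16)| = 36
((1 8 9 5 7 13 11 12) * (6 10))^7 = (1 12 11 13 7 5 9 8)(6 10)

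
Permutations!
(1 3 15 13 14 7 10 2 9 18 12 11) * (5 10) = (1 3 15 13 14 7 5 10 2 9 18 12 11) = [0, 3, 9, 15, 4, 10, 6, 5, 8, 18, 2, 1, 11, 14, 7, 13, 16, 17, 12]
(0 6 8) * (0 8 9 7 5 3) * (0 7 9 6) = (9)(3 7 5) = [0, 1, 2, 7, 4, 3, 6, 5, 8, 9]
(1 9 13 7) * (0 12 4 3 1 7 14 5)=[12, 9, 2, 1, 3, 0, 6, 7, 8, 13, 10, 11, 4, 14, 5]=(0 12 4 3 1 9 13 14 5)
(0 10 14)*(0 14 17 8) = [10, 1, 2, 3, 4, 5, 6, 7, 0, 9, 17, 11, 12, 13, 14, 15, 16, 8] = (0 10 17 8)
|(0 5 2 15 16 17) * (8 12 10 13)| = |(0 5 2 15 16 17)(8 12 10 13)| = 12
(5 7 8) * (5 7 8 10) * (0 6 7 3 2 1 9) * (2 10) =(0 6 7 2 1 9)(3 10 5 8) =[6, 9, 1, 10, 4, 8, 7, 2, 3, 0, 5]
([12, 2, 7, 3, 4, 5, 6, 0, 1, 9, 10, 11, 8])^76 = (0 2 8)(1 12 7)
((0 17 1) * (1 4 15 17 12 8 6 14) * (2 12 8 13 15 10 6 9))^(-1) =((0 8 9 2 12 13 15 17 4 10 6 14 1))^(-1) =(0 1 14 6 10 4 17 15 13 12 2 9 8)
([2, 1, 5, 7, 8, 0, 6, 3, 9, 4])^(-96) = (9)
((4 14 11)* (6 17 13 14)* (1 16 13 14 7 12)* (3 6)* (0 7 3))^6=((0 7 12 1 16 13 3 6 17 14 11 4))^6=(0 3)(1 14)(4 13)(6 7)(11 16)(12 17)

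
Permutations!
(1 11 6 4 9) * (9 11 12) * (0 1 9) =(0 1 12)(4 11 6) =[1, 12, 2, 3, 11, 5, 4, 7, 8, 9, 10, 6, 0]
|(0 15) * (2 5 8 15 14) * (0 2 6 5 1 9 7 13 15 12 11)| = 42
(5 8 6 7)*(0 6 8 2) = (8)(0 6 7 5 2) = [6, 1, 0, 3, 4, 2, 7, 5, 8]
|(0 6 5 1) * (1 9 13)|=|(0 6 5 9 13 1)|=6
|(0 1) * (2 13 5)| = 6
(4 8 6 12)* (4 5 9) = [0, 1, 2, 3, 8, 9, 12, 7, 6, 4, 10, 11, 5] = (4 8 6 12 5 9)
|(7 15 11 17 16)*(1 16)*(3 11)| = 7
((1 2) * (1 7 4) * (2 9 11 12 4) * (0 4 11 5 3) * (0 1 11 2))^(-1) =((0 4 11 12 2 7)(1 9 5 3))^(-1) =(0 7 2 12 11 4)(1 3 5 9)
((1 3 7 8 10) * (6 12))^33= ((1 3 7 8 10)(6 12))^33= (1 8 3 10 7)(6 12)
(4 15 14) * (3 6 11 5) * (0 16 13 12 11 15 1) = (0 16 13 12 11 5 3 6 15 14 4 1) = [16, 0, 2, 6, 1, 3, 15, 7, 8, 9, 10, 5, 11, 12, 4, 14, 13]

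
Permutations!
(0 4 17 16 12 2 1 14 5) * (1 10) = (0 4 17 16 12 2 10 1 14 5) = [4, 14, 10, 3, 17, 0, 6, 7, 8, 9, 1, 11, 2, 13, 5, 15, 12, 16]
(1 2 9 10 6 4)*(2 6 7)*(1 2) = (1 6 4 2 9 10 7) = [0, 6, 9, 3, 2, 5, 4, 1, 8, 10, 7]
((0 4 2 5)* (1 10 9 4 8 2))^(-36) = (10)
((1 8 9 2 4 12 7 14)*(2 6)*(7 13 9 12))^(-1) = (1 14 7 4 2 6 9 13 12 8)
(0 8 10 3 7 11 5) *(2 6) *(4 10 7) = (0 8 7 11 5)(2 6)(3 4 10) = [8, 1, 6, 4, 10, 0, 2, 11, 7, 9, 3, 5]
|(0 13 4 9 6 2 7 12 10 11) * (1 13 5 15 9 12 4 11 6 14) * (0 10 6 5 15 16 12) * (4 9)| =12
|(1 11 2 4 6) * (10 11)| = 6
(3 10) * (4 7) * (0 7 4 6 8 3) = (0 7 6 8 3 10) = [7, 1, 2, 10, 4, 5, 8, 6, 3, 9, 0]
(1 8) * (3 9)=(1 8)(3 9)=[0, 8, 2, 9, 4, 5, 6, 7, 1, 3]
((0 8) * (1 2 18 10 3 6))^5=((0 8)(1 2 18 10 3 6))^5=(0 8)(1 6 3 10 18 2)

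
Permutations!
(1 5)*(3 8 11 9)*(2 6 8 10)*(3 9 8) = (1 5)(2 6 3 10)(8 11) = [0, 5, 6, 10, 4, 1, 3, 7, 11, 9, 2, 8]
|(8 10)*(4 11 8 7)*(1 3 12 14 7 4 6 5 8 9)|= |(1 3 12 14 7 6 5 8 10 4 11 9)|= 12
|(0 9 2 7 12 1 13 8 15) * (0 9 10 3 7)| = |(0 10 3 7 12 1 13 8 15 9 2)| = 11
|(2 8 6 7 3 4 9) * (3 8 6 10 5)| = |(2 6 7 8 10 5 3 4 9)| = 9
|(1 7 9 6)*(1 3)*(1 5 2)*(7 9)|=6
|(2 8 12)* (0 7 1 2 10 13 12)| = |(0 7 1 2 8)(10 13 12)| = 15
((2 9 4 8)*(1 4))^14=((1 4 8 2 9))^14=(1 9 2 8 4)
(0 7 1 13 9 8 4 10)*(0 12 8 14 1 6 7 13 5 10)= (0 13 9 14 1 5 10 12 8 4)(6 7)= [13, 5, 2, 3, 0, 10, 7, 6, 4, 14, 12, 11, 8, 9, 1]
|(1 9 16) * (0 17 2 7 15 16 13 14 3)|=11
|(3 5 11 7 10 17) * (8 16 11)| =|(3 5 8 16 11 7 10 17)| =8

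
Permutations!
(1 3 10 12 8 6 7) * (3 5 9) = (1 5 9 3 10 12 8 6 7) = [0, 5, 2, 10, 4, 9, 7, 1, 6, 3, 12, 11, 8]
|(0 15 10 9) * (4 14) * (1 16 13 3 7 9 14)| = |(0 15 10 14 4 1 16 13 3 7 9)| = 11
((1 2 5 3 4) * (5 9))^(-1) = ((1 2 9 5 3 4))^(-1) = (1 4 3 5 9 2)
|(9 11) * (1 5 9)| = |(1 5 9 11)| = 4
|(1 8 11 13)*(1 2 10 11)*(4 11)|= 10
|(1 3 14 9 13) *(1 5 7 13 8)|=|(1 3 14 9 8)(5 7 13)|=15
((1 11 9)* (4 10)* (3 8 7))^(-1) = ((1 11 9)(3 8 7)(4 10))^(-1) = (1 9 11)(3 7 8)(4 10)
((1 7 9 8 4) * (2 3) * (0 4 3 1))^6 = (9)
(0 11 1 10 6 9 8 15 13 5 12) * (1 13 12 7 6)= (0 11 13 5 7 6 9 8 15 12)(1 10)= [11, 10, 2, 3, 4, 7, 9, 6, 15, 8, 1, 13, 0, 5, 14, 12]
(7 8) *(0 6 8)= [6, 1, 2, 3, 4, 5, 8, 0, 7]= (0 6 8 7)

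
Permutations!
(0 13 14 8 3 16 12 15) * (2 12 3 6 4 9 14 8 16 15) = [13, 1, 12, 15, 9, 5, 4, 7, 6, 14, 10, 11, 2, 8, 16, 0, 3] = (0 13 8 6 4 9 14 16 3 15)(2 12)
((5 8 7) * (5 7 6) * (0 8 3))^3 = (0 5 8 3 6)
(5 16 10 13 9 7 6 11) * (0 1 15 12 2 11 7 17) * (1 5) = (0 5 16 10 13 9 17)(1 15 12 2 11)(6 7) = [5, 15, 11, 3, 4, 16, 7, 6, 8, 17, 13, 1, 2, 9, 14, 12, 10, 0]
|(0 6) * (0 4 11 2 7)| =|(0 6 4 11 2 7)| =6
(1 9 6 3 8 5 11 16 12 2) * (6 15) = [0, 9, 1, 8, 4, 11, 3, 7, 5, 15, 10, 16, 2, 13, 14, 6, 12] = (1 9 15 6 3 8 5 11 16 12 2)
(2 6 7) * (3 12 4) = (2 6 7)(3 12 4) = [0, 1, 6, 12, 3, 5, 7, 2, 8, 9, 10, 11, 4]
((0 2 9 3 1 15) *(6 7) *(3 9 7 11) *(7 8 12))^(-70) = ((0 2 8 12 7 6 11 3 1 15))^(-70) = (15)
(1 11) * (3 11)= (1 3 11)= [0, 3, 2, 11, 4, 5, 6, 7, 8, 9, 10, 1]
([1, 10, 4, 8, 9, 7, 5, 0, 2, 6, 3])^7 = (0 9 3 7 4 10 5 2 1 6 8)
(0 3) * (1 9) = [3, 9, 2, 0, 4, 5, 6, 7, 8, 1] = (0 3)(1 9)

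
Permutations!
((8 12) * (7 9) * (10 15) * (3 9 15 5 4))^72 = ((3 9 7 15 10 5 4)(8 12))^72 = (3 7 10 4 9 15 5)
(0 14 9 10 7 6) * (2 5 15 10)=[14, 1, 5, 3, 4, 15, 0, 6, 8, 2, 7, 11, 12, 13, 9, 10]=(0 14 9 2 5 15 10 7 6)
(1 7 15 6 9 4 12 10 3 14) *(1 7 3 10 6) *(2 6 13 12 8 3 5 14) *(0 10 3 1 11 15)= (0 10 3 2 6 9 4 8 1 5 14 7)(11 15)(12 13)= [10, 5, 6, 2, 8, 14, 9, 0, 1, 4, 3, 15, 13, 12, 7, 11]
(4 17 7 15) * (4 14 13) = [0, 1, 2, 3, 17, 5, 6, 15, 8, 9, 10, 11, 12, 4, 13, 14, 16, 7] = (4 17 7 15 14 13)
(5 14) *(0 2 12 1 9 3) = [2, 9, 12, 0, 4, 14, 6, 7, 8, 3, 10, 11, 1, 13, 5] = (0 2 12 1 9 3)(5 14)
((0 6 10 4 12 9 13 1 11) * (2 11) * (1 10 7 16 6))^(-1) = (0 11 2 1)(4 10 13 9 12)(6 16 7)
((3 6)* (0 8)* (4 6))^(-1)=((0 8)(3 4 6))^(-1)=(0 8)(3 6 4)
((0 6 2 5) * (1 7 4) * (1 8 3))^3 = ((0 6 2 5)(1 7 4 8 3))^3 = (0 5 2 6)(1 8 7 3 4)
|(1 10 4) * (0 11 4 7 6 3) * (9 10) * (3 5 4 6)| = |(0 11 6 5 4 1 9 10 7 3)| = 10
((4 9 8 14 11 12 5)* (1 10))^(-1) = ((1 10)(4 9 8 14 11 12 5))^(-1) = (1 10)(4 5 12 11 14 8 9)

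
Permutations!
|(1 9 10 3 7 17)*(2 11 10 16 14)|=10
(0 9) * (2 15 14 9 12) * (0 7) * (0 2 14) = (0 12 14 9 7 2 15) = [12, 1, 15, 3, 4, 5, 6, 2, 8, 7, 10, 11, 14, 13, 9, 0]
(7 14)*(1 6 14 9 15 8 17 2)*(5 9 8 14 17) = (1 6 17 2)(5 9 15 14 7 8) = [0, 6, 1, 3, 4, 9, 17, 8, 5, 15, 10, 11, 12, 13, 7, 14, 16, 2]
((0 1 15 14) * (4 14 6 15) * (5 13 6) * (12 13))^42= (0 4)(1 14)(5 13 15 12 6)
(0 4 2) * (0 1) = (0 4 2 1) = [4, 0, 1, 3, 2]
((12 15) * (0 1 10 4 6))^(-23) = ((0 1 10 4 6)(12 15))^(-23) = (0 10 6 1 4)(12 15)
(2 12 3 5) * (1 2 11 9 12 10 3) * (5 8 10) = (1 2 5 11 9 12)(3 8 10) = [0, 2, 5, 8, 4, 11, 6, 7, 10, 12, 3, 9, 1]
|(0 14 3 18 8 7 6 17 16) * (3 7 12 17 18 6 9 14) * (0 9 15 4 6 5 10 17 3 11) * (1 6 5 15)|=|(0 11)(1 6 18 8 12 3 15 4 5 10 17 16 9 14 7)|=30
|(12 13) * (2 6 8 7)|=4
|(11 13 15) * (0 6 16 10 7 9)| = |(0 6 16 10 7 9)(11 13 15)| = 6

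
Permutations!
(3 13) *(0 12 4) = (0 12 4)(3 13) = [12, 1, 2, 13, 0, 5, 6, 7, 8, 9, 10, 11, 4, 3]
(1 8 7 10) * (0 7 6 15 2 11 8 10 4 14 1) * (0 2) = [7, 10, 11, 3, 14, 5, 15, 4, 6, 9, 2, 8, 12, 13, 1, 0] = (0 7 4 14 1 10 2 11 8 6 15)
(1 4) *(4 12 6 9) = [0, 12, 2, 3, 1, 5, 9, 7, 8, 4, 10, 11, 6] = (1 12 6 9 4)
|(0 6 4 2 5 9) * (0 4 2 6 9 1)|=|(0 9 4 6 2 5 1)|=7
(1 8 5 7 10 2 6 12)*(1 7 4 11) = (1 8 5 4 11)(2 6 12 7 10) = [0, 8, 6, 3, 11, 4, 12, 10, 5, 9, 2, 1, 7]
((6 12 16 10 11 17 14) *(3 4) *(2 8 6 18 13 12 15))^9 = ((2 8 6 15)(3 4)(10 11 17 14 18 13 12 16))^9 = (2 8 6 15)(3 4)(10 11 17 14 18 13 12 16)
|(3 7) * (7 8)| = 3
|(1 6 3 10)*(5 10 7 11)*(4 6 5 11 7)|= |(11)(1 5 10)(3 4 6)|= 3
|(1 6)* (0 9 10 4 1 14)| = 7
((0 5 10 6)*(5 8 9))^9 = ((0 8 9 5 10 6))^9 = (0 5)(6 9)(8 10)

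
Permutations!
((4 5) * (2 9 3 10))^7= (2 10 3 9)(4 5)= ((2 9 3 10)(4 5))^7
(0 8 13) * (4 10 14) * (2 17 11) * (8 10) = [10, 1, 17, 3, 8, 5, 6, 7, 13, 9, 14, 2, 12, 0, 4, 15, 16, 11] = (0 10 14 4 8 13)(2 17 11)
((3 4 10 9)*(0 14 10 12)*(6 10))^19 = ((0 14 6 10 9 3 4 12))^19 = (0 10 4 14 9 12 6 3)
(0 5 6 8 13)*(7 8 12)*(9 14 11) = (0 5 6 12 7 8 13)(9 14 11) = [5, 1, 2, 3, 4, 6, 12, 8, 13, 14, 10, 9, 7, 0, 11]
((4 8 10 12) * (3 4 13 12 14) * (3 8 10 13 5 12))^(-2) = ((3 4 10 14 8 13)(5 12))^(-2) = (3 8 10)(4 13 14)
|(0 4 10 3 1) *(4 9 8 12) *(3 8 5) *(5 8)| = 9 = |(0 9 8 12 4 10 5 3 1)|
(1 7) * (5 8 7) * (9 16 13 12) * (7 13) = (1 5 8 13 12 9 16 7) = [0, 5, 2, 3, 4, 8, 6, 1, 13, 16, 10, 11, 9, 12, 14, 15, 7]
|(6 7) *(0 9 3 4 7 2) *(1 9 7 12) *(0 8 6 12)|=|(0 7 12 1 9 3 4)(2 8 6)|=21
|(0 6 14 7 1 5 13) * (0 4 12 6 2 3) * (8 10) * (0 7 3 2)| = |(1 5 13 4 12 6 14 3 7)(8 10)| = 18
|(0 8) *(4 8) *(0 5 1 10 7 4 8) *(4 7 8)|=|(0 4)(1 10 8 5)|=4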